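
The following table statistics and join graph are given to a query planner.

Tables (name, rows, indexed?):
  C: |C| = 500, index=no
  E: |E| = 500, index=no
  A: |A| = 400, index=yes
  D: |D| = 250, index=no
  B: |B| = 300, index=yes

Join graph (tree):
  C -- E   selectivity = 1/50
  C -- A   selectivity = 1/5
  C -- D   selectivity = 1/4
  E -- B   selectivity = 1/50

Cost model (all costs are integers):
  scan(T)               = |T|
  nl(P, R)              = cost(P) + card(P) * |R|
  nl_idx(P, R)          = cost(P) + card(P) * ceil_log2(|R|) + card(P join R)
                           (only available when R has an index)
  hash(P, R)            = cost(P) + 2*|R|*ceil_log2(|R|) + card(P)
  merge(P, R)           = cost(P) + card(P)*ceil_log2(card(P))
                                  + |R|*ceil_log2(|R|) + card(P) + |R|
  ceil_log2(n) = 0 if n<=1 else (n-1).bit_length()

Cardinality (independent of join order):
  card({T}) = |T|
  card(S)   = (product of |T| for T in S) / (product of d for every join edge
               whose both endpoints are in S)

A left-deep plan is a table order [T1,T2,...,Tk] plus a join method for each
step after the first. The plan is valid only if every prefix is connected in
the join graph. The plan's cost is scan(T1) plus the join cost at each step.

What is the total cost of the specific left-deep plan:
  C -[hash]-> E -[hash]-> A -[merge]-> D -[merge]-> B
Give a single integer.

step 1: scan C: cost=500, card=500
step 2: join E via hash
    card(P join E) = 500*500/(50) = 5000
    cost = 500 + 2*500*9 + 500 = 10000
step 3: join A via hash
    card(P join A) = 5000*400/(5) = 400000
    cost = 10000 + 2*400*9 + 5000 = 22200
step 4: join D via merge
    card(P join D) = 400000*250/(4) = 25000000
    cost = 22200 + 400000*19 + 250*8 + 400000 + 250 = 8024450
step 5: join B via merge
    card(P join B) = 25000000*300/(50) = 150000000
    cost = 8024450 + 25000000*25 + 300*9 + 25000000 + 300 = 658027450

658027450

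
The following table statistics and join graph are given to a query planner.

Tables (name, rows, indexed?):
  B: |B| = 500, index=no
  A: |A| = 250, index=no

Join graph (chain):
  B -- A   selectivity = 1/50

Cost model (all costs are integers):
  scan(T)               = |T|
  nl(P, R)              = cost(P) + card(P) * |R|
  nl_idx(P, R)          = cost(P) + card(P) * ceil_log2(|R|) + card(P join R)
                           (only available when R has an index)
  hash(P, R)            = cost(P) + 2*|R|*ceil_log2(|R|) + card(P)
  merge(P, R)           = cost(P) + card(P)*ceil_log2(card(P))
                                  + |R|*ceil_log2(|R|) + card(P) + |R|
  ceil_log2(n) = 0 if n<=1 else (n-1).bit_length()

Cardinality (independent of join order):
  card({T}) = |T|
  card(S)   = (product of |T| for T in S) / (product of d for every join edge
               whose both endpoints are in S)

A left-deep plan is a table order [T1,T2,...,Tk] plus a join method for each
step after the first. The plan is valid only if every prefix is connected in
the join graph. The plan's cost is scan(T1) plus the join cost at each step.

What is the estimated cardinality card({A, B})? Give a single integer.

Tables in S: A(250), B(500)
Edges inside S: B-A(d=50)
numerator = 250 * 500 = 125000
denominator = 50 = 50
card(S) = 125000 / 50 = 2500

2500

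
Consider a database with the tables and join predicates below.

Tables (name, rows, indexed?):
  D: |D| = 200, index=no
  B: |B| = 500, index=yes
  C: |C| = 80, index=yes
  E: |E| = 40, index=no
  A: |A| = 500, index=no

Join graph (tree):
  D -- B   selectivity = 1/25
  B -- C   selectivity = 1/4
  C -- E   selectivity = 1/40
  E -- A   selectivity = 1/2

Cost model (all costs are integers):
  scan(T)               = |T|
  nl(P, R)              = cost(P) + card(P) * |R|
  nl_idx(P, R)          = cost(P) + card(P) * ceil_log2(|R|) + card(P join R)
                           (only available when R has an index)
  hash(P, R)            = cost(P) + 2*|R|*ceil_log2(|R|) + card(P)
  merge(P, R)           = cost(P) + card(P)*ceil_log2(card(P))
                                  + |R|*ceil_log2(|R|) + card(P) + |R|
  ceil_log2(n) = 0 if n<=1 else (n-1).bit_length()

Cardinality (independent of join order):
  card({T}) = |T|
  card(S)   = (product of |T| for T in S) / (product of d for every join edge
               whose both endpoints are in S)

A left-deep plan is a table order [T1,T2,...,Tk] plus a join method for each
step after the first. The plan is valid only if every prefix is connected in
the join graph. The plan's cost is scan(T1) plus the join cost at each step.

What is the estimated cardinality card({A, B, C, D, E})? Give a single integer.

20000000

Tables in S: A(500), B(500), C(80), D(200), E(40)
Edges inside S: D-B(d=25), B-C(d=4), C-E(d=40), E-A(d=2)
numerator = 500 * 500 * 80 * 200 * 40 = 160000000000
denominator = 25 * 4 * 40 * 2 = 8000
card(S) = 160000000000 / 8000 = 20000000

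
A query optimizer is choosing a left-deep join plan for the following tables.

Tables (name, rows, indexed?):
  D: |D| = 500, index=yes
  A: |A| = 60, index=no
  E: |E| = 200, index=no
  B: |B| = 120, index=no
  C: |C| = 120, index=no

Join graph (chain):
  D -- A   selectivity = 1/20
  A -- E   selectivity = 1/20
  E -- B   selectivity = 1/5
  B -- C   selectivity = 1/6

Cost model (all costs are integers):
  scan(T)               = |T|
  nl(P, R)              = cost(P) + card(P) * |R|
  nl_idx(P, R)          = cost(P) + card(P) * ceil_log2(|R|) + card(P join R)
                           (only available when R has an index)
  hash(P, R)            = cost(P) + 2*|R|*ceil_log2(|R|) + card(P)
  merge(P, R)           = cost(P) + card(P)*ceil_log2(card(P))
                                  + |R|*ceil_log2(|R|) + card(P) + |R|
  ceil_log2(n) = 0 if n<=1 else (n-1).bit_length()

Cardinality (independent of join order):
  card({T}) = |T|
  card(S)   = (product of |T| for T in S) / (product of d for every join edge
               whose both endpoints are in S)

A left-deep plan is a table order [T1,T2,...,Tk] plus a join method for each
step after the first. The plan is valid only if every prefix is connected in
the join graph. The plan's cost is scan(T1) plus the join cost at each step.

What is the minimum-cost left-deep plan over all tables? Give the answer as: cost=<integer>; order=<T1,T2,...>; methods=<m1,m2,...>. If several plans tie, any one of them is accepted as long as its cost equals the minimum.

cost=316480; order=E,A,B,C,D; methods=hash,hash,hash,hash

Selinger DP (subsets sized 1..n):
  {D}: scan cost=500, card=500
  {A}: scan cost=60, card=60
  {E}: scan cost=200, card=200
  {B}: scan cost=120, card=120
  {C}: scan cost=120, card=120
  {AD}: card=1500; try (A,hash)→1720, (D,nl_idx)→2100, (D,merge)→5480, (A,merge)→5920, (D,hash)→9120, (D,nl)→30060 …(+1); best=1720 via (A,hash)
  {AE}: card=600; try (A,hash)→1120, (E,merge)→2280, (A,merge)→2420, (E,hash)→3320, (E,nl)→12060, (A,nl)→12200; best=1120 via (A,hash)
  {BE}: card=4800; try (B,hash)→2080, (E,merge)→2880, (B,merge)→2960, (E,hash)→3440, (E,nl)→24120, (B,nl)→24200; best=2080 via (B,hash)
  {BC}: card=2400; try (C,hash)→1920, (B,hash)→1920, (C,merge)→2040, (B,merge)→2040, (C,nl)→14520, (B,nl)→14520; best=1920 via (C,hash)
  {ADE}: card=15000; try (E,hash)→6420, (D,hash)→10720, (D,merge)→12720, (E,merge)→21520, (D,nl_idx)→21520, (D,nl)→301120 …(+1); best=6420 via (E,hash)
  {ABE}: card=14400; try (B,hash)→3400, (A,hash)→7600, (B,merge)→8680, (A,merge)→69700, (B,nl)→73120, (A,nl)→290080; best=3400 via (B,hash)
  {BCE}: card=96000; try (E,hash)→7520, (C,hash)→8560, (E,merge)→34920, (C,merge)→70240, (E,nl)→481920, (C,nl)→578080; best=7520 via (E,hash)
  {ABDE}: card=360000; try (B,hash)→23100, (D,hash)→26800, (D,merge)→224400, (B,merge)→232380, (D,nl_idx)→493000, (B,nl)→1806420 …(+1); best=23100 via (B,hash)
  {ABCE}: card=288000; try (C,hash)→19480, (A,hash)→104240, (C,merge)→220360, (C,nl)→1731400, (A,merge)→1735940, (A,nl)→5767520; best=19480 via (C,hash)
  {ABCDE}: card=7200000; try (D,hash)→316480, (C,hash)→384780, (D,merge)→5784480, (C,merge)→7224060, (D,nl_idx)→9811480, (C,nl)→43223100 …(+1); best=316480 via (D,hash)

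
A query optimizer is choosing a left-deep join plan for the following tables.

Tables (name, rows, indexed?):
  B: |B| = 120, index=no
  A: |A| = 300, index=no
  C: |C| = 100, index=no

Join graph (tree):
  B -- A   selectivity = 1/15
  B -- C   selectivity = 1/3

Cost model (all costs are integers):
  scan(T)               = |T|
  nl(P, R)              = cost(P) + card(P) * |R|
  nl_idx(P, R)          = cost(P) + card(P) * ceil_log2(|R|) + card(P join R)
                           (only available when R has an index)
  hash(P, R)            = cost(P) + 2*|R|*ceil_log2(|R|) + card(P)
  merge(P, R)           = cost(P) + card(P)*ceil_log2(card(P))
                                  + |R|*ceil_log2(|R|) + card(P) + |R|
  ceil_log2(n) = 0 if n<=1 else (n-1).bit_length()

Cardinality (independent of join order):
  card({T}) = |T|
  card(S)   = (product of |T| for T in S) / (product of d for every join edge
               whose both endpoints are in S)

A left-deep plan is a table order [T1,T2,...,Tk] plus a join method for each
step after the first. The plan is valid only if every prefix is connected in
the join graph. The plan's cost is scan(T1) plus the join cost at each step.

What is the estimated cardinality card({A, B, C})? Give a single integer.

80000

Tables in S: A(300), B(120), C(100)
Edges inside S: B-A(d=15), B-C(d=3)
numerator = 300 * 120 * 100 = 3600000
denominator = 15 * 3 = 45
card(S) = 3600000 / 45 = 80000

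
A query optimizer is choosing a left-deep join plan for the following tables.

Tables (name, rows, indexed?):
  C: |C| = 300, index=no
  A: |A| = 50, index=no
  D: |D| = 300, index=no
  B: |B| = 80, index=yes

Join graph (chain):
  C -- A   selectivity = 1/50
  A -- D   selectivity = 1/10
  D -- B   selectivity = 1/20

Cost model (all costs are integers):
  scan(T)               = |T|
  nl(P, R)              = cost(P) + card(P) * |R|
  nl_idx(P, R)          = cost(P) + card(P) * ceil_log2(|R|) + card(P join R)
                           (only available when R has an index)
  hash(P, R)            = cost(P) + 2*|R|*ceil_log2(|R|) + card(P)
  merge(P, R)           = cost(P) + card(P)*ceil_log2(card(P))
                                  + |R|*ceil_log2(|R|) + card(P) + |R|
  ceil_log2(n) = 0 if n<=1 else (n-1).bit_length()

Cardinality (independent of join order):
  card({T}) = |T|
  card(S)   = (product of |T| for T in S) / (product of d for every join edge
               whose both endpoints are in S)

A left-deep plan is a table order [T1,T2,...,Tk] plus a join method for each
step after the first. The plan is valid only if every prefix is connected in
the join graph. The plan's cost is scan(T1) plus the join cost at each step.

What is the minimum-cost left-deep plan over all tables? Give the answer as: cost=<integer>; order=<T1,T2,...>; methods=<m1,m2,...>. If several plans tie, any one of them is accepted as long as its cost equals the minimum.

cost=14920; order=D,B,A,C; methods=hash,hash,hash

Selinger DP (subsets sized 1..n):
  {C}: scan cost=300, card=300
  {A}: scan cost=50, card=50
  {D}: scan cost=300, card=300
  {B}: scan cost=80, card=80
  {AC}: card=300; try (A,hash)→1200, (C,merge)→3400, (A,merge)→3650, (C,hash)→5500, (C,nl)→15050, (A,nl)→15300; best=1200 via (A,hash)
  {AD}: card=1500; try (A,hash)→1200, (D,merge)→3400, (A,merge)→3650, (D,hash)→5500, (D,nl)→15050, (A,nl)→15300; best=1200 via (A,hash)
  {BD}: card=1200; try (B,hash)→1720, (B,nl_idx)→3600, (D,merge)→3720, (B,merge)→3940, (D,hash)→5560, (D,nl)→24080 …(+1); best=1720 via (B,hash)
  {ACD}: card=9000; try (D,hash)→6900, (D,merge)→7200, (C,hash)→8100, (C,merge)→22200, (D,nl)→91200, (C,nl)→451200; best=6900 via (D,hash)
  {ABD}: card=6000; try (A,hash)→3520, (B,hash)→3820, (A,merge)→16470, (B,nl_idx)→17700, (B,merge)→19840, (A,nl)→61720 …(+1); best=3520 via (A,hash)
  {ABCD}: card=36000; try (C,hash)→14920, (B,hash)→17020, (C,merge)→90520, (B,nl_idx)→105900, (B,merge)→142540, (B,nl)→726900 …(+1); best=14920 via (C,hash)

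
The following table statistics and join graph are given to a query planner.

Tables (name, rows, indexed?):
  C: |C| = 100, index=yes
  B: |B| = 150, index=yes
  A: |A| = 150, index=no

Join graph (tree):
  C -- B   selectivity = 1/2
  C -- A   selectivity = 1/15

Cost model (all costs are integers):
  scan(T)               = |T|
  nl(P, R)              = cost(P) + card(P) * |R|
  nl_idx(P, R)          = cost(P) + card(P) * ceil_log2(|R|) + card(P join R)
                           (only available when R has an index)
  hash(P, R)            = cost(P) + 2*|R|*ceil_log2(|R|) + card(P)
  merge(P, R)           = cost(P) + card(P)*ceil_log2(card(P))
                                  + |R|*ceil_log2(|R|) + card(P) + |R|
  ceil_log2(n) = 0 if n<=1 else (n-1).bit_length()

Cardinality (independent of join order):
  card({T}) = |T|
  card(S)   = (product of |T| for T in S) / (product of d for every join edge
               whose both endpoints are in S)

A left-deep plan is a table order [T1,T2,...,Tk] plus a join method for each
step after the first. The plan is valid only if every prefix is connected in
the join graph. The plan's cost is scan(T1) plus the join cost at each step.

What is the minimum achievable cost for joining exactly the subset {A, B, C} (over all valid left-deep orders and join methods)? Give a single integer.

5100

Selinger DP over subsets of {A,B,C}:
  {C}: scan cost=100, card=100
  {B}: scan cost=150, card=150
  {A}: scan cost=150, card=150
  {BC}: card=7500; try (C,hash)→1700, (B,merge)→2250, (C,merge)→2300, (B,hash)→2600, (B,nl_idx)→8400, (C,nl_idx)→8700 …(+2); best=1700 via (C,hash)
  {AC}: card=1000; try (C,hash)→1700, (C,nl_idx)→2200, (A,merge)→2250, (C,merge)→2300, (A,hash)→2600, (A,nl)→15100 …(+1); best=1700 via (C,hash)
  {ABC}: card=75000; try (B,hash)→5100, (A,hash)→11600, (B,merge)→14050, (B,nl_idx)→84700, (A,merge)→108050, (B,nl)→151700 …(+1); best=5100 via (B,hash)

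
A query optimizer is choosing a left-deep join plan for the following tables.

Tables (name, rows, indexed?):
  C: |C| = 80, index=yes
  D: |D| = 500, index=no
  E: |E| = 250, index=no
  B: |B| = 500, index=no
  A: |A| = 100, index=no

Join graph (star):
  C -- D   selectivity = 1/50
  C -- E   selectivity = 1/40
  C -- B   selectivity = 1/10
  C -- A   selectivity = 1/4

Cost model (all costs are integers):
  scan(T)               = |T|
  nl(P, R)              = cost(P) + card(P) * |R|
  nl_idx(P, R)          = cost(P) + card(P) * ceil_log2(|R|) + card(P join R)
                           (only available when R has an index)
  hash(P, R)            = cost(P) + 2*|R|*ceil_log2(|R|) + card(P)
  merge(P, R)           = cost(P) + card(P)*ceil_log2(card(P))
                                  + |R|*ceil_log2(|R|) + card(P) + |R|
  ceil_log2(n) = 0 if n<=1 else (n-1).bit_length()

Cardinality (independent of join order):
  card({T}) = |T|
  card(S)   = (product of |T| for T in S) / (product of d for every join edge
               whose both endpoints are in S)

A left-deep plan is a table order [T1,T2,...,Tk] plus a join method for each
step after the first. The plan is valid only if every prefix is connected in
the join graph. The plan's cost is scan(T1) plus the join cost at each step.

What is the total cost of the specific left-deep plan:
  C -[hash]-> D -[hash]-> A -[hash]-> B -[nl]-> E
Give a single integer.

step 1: scan C: cost=80, card=80
step 2: join D via hash
    card(P join D) = 80*500/(50) = 800
    cost = 80 + 2*500*9 + 80 = 9160
step 3: join A via hash
    card(P join A) = 800*100/(4) = 20000
    cost = 9160 + 2*100*7 + 800 = 11360
step 4: join B via hash
    card(P join B) = 20000*500/(10) = 1000000
    cost = 11360 + 2*500*9 + 20000 = 40360
step 5: join E via nl
    card(P join E) = 1000000*250/(40) = 6250000
    cost = 40360 + 1000000*250 = 250040360

250040360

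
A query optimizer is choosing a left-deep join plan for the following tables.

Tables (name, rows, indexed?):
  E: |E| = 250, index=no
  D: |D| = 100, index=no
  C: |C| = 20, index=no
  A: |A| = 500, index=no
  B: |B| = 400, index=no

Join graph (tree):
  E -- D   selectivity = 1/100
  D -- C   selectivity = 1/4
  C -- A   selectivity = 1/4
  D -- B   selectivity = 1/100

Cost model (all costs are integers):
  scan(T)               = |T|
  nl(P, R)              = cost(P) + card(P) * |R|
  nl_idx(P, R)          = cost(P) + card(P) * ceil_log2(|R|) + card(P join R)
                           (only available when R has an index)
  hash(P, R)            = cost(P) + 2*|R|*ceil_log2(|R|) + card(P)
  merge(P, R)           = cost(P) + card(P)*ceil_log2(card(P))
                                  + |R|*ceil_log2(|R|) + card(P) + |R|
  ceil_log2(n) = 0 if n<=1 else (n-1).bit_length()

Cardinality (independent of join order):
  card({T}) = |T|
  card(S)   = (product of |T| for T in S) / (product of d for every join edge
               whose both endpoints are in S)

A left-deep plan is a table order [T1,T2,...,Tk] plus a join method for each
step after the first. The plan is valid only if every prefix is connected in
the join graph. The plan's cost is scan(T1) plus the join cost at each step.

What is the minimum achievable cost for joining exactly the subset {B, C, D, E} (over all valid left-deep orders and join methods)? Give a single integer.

7800

Selinger DP over subsets of {B,C,D,E}:
  {E}: scan cost=250, card=250
  {D}: scan cost=100, card=100
  {C}: scan cost=20, card=20
  {B}: scan cost=400, card=400
  {DE}: card=250; try (D,hash)→1900, (E,merge)→3150, (D,merge)→3300, (E,hash)→4200, (E,nl)→25100, (D,nl)→25250; best=1900 via (D,hash)
  {CD}: card=500; try (C,hash)→400, (D,merge)→940, (C,merge)→1020, (D,hash)→1440, (D,nl)→2020, (C,nl)→2100; best=400 via (C,hash)
  {BD}: card=400; try (D,hash)→2200, (B,merge)→4900, (D,merge)→5200, (B,hash)→7400, (B,nl)→40100, (D,nl)→40400; best=2200 via (D,hash)
  {CDE}: card=1250; try (C,hash)→2350, (C,merge)→4270, (E,hash)→4900, (C,nl)→6900, (E,merge)→7650, (E,nl)→125400; best=2350 via (C,hash)
  {BDE}: card=1000; try (E,hash)→6600, (B,merge)→8150, (E,merge)→8450, (B,hash)→9350, (B,nl)→101900, (E,nl)→102200; best=6600 via (E,hash)
  {BCD}: card=2000; try (C,hash)→2800, (C,merge)→6320, (B,hash)→8100, (B,merge)→9400, (C,nl)→10200, (B,nl)→200400; best=2800 via (C,hash)
  {BCDE}: card=5000; try (C,hash)→7800, (E,hash)→8800, (B,hash)→10800, (C,merge)→17720, (B,merge)→21350, (C,nl)→26600 …(+3); best=7800 via (C,hash)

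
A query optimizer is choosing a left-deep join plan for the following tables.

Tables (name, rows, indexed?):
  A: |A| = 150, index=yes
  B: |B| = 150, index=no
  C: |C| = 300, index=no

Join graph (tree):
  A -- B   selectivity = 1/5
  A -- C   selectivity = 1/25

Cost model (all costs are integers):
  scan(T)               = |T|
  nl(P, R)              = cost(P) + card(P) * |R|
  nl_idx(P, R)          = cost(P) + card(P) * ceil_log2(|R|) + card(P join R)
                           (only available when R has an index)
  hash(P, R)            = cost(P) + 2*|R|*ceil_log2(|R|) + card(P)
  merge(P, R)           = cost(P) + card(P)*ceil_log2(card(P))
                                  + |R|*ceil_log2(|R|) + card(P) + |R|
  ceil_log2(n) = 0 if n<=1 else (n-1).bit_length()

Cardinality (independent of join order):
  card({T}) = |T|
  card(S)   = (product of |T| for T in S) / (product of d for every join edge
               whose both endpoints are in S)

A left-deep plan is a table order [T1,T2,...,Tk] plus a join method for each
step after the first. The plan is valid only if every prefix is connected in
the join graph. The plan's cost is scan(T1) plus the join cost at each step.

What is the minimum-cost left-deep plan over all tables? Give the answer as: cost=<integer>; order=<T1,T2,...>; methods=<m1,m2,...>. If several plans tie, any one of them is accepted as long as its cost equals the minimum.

cost=7200; order=C,A,B; methods=hash,hash

Selinger DP (subsets sized 1..n):
  {A}: scan cost=150, card=150
  {B}: scan cost=150, card=150
  {C}: scan cost=300, card=300
  {AB}: card=4500; try (B,hash)→2700, (A,hash)→2700, (B,merge)→2850, (A,merge)→2850, (A,nl_idx)→5850, (B,nl)→22650 …(+1); best=2700 via (B,hash)
  {AC}: card=1800; try (A,hash)→3000, (C,merge)→4500, (A,nl_idx)→4500, (A,merge)→4650, (C,hash)→5700, (C,nl)→45150 …(+1); best=3000 via (A,hash)
  {ABC}: card=54000; try (B,hash)→7200, (C,hash)→12600, (B,merge)→25950, (C,merge)→68700, (B,nl)→273000, (C,nl)→1352700; best=7200 via (B,hash)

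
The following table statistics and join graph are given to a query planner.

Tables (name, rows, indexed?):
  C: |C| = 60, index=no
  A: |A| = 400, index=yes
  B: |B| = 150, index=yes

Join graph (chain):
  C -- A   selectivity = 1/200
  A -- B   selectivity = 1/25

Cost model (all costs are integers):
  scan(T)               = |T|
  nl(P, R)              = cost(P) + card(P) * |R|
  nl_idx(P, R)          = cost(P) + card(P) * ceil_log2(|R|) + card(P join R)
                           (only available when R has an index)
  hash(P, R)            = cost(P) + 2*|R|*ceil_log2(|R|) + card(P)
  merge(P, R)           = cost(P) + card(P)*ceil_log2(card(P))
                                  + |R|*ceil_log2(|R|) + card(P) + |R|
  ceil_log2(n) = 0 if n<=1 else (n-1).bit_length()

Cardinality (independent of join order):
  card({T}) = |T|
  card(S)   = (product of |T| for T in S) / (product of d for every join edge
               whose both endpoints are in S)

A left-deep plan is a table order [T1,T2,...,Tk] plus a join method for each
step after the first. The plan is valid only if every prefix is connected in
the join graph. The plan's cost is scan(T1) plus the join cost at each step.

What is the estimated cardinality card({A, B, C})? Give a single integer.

Tables in S: A(400), B(150), C(60)
Edges inside S: C-A(d=200), A-B(d=25)
numerator = 400 * 150 * 60 = 3600000
denominator = 200 * 25 = 5000
card(S) = 3600000 / 5000 = 720

720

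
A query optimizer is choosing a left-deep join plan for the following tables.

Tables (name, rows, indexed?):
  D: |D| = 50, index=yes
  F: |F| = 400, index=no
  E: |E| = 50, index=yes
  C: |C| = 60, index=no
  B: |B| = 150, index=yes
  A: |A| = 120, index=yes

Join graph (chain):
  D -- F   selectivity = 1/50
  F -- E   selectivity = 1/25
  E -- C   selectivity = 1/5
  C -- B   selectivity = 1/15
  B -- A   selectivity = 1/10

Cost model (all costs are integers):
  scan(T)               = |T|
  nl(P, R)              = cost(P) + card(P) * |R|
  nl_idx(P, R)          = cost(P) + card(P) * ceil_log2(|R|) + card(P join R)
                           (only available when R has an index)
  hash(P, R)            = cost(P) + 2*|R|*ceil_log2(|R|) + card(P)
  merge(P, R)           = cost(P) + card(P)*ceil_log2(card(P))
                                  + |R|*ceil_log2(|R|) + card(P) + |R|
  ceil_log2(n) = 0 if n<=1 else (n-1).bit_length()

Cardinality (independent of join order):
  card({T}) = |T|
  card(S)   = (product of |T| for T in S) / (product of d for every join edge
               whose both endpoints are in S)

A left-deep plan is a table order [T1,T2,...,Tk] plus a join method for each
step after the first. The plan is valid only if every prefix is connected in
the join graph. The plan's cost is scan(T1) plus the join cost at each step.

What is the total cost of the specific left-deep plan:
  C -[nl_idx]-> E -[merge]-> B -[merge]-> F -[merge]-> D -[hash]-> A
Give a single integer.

step 1: scan C: cost=60, card=60
step 2: join E via nl_idx
    card(P join E) = 60*50/(5) = 600
    cost = 60 + 60*6 + 600 = 1020
step 3: join B via merge
    card(P join B) = 600*150/(15) = 6000
    cost = 1020 + 600*10 + 150*8 + 600 + 150 = 8970
step 4: join F via merge
    card(P join F) = 6000*400/(25) = 96000
    cost = 8970 + 6000*13 + 400*9 + 6000 + 400 = 96970
step 5: join D via merge
    card(P join D) = 96000*50/(50) = 96000
    cost = 96970 + 96000*17 + 50*6 + 96000 + 50 = 1825320
step 6: join A via hash
    card(P join A) = 96000*120/(10) = 1152000
    cost = 1825320 + 2*120*7 + 96000 = 1923000

1923000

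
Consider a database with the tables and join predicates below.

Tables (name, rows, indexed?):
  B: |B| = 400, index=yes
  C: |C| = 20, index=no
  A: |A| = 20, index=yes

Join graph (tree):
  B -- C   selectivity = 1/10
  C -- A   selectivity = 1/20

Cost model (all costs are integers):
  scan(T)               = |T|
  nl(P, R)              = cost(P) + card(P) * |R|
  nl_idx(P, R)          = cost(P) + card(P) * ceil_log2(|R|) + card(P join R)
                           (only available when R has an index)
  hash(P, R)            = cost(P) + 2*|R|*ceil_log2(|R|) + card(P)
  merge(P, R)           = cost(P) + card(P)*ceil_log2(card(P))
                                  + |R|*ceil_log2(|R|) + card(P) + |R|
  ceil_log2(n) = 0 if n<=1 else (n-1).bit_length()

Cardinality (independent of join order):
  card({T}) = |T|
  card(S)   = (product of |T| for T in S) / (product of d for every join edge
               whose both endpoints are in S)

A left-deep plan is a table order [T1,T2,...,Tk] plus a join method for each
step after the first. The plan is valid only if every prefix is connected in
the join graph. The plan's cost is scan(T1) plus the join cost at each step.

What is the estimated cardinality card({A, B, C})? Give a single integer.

800

Tables in S: A(20), B(400), C(20)
Edges inside S: B-C(d=10), C-A(d=20)
numerator = 20 * 400 * 20 = 160000
denominator = 10 * 20 = 200
card(S) = 160000 / 200 = 800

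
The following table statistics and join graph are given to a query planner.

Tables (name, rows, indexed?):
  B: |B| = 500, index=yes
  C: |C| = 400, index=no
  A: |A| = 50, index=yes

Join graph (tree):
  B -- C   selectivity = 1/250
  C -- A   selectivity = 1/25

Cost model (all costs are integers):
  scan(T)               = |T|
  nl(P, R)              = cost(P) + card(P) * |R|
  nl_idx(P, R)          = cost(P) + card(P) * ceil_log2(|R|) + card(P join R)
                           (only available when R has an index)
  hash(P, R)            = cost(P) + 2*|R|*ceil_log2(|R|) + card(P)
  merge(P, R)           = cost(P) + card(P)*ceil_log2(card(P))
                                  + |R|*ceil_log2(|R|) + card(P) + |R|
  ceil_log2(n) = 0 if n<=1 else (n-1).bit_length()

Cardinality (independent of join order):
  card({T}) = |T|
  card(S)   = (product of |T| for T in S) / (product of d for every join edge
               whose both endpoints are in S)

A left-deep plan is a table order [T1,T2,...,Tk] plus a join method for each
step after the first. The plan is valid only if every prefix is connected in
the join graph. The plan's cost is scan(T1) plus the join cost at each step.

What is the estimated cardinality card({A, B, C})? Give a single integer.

Tables in S: A(50), B(500), C(400)
Edges inside S: B-C(d=250), C-A(d=25)
numerator = 50 * 500 * 400 = 10000000
denominator = 250 * 25 = 6250
card(S) = 10000000 / 6250 = 1600

1600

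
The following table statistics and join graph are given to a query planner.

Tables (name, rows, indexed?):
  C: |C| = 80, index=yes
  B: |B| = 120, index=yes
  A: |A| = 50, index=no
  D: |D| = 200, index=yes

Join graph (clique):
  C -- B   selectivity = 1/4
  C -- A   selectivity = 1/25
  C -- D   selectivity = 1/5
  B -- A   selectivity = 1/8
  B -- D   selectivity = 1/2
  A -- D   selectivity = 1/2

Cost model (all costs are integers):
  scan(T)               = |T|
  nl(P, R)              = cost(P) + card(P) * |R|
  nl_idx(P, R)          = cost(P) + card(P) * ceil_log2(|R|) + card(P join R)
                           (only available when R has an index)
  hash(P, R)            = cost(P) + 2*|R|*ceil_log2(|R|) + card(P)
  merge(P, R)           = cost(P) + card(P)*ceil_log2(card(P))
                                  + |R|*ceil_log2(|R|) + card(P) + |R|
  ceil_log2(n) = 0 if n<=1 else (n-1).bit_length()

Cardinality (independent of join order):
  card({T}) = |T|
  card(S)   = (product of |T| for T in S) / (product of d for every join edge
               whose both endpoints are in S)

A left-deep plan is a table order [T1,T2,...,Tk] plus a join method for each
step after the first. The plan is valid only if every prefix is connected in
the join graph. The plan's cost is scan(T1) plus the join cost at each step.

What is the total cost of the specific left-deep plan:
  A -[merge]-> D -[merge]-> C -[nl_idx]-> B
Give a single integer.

step 1: scan A: cost=50, card=50
step 2: join D via merge
    card(P join D) = 50*200/(2) = 5000
    cost = 50 + 50*6 + 200*8 + 50 + 200 = 2200
step 3: join C via merge
    card(P join C) = 5000*80/(25*5) = 3200
    cost = 2200 + 5000*13 + 80*7 + 5000 + 80 = 72840
step 4: join B via nl_idx
    card(P join B) = 3200*120/(4*8*2) = 6000
    cost = 72840 + 3200*7 + 6000 = 101240

101240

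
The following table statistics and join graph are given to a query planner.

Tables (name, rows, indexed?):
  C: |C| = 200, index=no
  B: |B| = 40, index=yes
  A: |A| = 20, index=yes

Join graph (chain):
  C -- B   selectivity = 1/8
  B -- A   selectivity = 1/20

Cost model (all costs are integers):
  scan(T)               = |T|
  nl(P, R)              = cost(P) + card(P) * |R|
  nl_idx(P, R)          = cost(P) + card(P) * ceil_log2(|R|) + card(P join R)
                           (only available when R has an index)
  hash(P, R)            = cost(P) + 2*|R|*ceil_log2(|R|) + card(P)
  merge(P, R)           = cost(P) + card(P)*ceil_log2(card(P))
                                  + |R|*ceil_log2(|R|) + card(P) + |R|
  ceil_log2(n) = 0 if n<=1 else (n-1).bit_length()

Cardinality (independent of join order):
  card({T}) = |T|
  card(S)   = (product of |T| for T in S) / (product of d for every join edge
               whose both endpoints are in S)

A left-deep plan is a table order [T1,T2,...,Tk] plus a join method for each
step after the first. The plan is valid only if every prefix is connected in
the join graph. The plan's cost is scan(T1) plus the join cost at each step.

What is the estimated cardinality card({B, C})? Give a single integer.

Tables in S: B(40), C(200)
Edges inside S: C-B(d=8)
numerator = 40 * 200 = 8000
denominator = 8 = 8
card(S) = 8000 / 8 = 1000

1000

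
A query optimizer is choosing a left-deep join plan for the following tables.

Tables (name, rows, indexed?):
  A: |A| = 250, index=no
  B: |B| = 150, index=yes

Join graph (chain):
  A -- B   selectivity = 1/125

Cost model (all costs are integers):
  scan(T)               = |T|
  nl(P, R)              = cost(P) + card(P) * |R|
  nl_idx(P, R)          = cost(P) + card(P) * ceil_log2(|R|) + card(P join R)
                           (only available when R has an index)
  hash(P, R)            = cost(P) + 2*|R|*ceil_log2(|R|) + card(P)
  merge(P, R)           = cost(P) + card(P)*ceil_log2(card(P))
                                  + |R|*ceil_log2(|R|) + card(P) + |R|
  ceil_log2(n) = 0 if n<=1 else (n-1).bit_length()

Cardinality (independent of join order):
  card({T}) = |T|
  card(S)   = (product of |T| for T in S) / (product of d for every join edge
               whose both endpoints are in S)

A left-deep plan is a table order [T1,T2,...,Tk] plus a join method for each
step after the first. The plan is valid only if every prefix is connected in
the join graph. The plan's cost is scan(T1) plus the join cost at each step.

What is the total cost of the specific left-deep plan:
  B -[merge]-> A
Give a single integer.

step 1: scan B: cost=150, card=150
step 2: join A via merge
    card(P join A) = 150*250/(125) = 300
    cost = 150 + 150*8 + 250*8 + 150 + 250 = 3750

3750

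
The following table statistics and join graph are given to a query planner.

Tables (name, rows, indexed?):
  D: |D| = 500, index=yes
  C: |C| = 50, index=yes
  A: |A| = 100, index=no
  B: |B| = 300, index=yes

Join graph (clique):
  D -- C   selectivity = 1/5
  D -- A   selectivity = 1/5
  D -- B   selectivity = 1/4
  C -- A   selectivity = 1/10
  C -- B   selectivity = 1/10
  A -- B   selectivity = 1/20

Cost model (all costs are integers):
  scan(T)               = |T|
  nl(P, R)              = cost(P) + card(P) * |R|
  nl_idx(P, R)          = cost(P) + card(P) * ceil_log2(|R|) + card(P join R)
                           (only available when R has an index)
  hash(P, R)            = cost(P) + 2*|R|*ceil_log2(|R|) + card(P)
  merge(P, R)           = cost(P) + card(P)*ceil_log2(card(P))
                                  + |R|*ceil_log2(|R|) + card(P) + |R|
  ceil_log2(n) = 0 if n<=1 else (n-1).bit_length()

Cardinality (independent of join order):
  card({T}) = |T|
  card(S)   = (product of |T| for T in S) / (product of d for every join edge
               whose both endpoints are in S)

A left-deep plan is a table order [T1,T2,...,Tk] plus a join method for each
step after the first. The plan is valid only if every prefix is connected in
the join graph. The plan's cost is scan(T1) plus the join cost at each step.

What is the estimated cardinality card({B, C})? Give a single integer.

Tables in S: B(300), C(50)
Edges inside S: C-B(d=10)
numerator = 300 * 50 = 15000
denominator = 10 = 10
card(S) = 15000 / 10 = 1500

1500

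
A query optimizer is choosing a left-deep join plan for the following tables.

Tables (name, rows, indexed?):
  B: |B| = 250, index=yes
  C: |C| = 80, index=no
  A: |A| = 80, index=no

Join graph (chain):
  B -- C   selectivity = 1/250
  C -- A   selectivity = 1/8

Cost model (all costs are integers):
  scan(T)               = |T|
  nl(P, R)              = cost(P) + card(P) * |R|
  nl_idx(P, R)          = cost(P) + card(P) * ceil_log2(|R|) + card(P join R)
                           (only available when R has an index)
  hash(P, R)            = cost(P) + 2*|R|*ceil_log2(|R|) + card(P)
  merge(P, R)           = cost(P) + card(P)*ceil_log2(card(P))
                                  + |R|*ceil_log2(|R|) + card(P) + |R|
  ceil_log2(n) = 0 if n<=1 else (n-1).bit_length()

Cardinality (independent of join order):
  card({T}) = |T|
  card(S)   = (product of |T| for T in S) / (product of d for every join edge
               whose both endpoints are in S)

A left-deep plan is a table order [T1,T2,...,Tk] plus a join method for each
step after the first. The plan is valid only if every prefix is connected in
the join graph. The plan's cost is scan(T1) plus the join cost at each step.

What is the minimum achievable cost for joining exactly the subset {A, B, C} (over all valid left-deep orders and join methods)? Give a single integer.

2000

Selinger DP over subsets of {A,B,C}:
  {B}: scan cost=250, card=250
  {C}: scan cost=80, card=80
  {A}: scan cost=80, card=80
  {BC}: card=80; try (B,nl_idx)→800, (C,hash)→1620, (B,merge)→2970, (C,merge)→3140, (B,hash)→4160, (B,nl)→20080 …(+1); best=800 via (B,nl_idx)
  {AC}: card=800; try (C,hash)→1280, (A,hash)→1280, (C,merge)→1360, (A,merge)→1360, (C,nl)→6480, (A,nl)→6480; best=1280 via (C,hash)
  {ABC}: card=800; try (A,hash)→2000, (A,merge)→2080, (B,hash)→6080, (A,nl)→7200, (B,nl_idx)→8480, (B,merge)→12330 …(+1); best=2000 via (A,hash)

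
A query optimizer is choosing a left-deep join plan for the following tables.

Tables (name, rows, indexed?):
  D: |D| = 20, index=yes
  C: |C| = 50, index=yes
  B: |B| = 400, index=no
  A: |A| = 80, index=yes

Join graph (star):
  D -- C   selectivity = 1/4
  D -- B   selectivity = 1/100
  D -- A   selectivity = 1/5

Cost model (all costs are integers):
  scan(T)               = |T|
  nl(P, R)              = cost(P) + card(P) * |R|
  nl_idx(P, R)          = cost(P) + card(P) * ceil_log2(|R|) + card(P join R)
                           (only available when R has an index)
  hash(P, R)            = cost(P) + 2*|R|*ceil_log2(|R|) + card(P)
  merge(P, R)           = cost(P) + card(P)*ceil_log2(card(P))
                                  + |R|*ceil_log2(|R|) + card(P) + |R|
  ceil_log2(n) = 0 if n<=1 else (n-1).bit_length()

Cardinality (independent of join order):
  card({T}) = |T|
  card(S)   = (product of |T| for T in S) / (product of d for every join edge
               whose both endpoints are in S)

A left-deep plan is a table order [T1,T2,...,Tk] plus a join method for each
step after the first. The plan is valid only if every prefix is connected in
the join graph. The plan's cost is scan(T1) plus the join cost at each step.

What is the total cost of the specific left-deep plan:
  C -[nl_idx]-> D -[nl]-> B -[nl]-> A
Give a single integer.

180550

step 1: scan C: cost=50, card=50
step 2: join D via nl_idx
    card(P join D) = 50*20/(4) = 250
    cost = 50 + 50*5 + 250 = 550
step 3: join B via nl
    card(P join B) = 250*400/(100) = 1000
    cost = 550 + 250*400 = 100550
step 4: join A via nl
    card(P join A) = 1000*80/(5) = 16000
    cost = 100550 + 1000*80 = 180550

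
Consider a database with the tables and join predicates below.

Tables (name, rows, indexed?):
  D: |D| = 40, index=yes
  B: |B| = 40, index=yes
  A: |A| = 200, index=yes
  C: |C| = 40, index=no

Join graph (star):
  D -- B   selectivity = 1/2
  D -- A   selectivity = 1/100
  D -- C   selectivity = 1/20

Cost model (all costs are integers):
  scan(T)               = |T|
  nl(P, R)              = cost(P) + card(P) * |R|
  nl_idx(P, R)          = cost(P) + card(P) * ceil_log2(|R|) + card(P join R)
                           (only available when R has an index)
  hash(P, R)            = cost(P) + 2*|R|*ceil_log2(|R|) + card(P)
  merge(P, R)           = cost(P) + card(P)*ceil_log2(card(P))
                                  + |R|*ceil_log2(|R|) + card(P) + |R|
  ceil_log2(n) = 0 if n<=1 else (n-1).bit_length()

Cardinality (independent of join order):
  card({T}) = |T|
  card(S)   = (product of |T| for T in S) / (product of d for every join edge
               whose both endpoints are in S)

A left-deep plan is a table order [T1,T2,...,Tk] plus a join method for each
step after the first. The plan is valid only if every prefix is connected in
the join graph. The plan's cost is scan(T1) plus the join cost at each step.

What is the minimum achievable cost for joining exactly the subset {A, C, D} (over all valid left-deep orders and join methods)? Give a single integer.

1000

Selinger DP over subsets of {A,C,D}:
  {D}: scan cost=40, card=40
  {A}: scan cost=200, card=200
  {C}: scan cost=40, card=40
  {AD}: card=80; try (A,nl_idx)→440, (D,hash)→880, (D,nl_idx)→1480, (A,merge)→2120, (D,merge)→2280, (A,hash)→3280 …(+2); best=440 via (A,nl_idx)
  {CD}: card=80; try (D,nl_idx)→360, (D,hash)→560, (C,hash)→560, (D,merge)→600, (C,merge)→600, (D,nl)→1640 …(+1); best=360 via (D,nl_idx)
  {ACD}: card=160; try (C,hash)→1000, (A,nl_idx)→1160, (C,merge)→1360, (A,merge)→2800, (C,nl)→3640, (A,hash)→3640 …(+1); best=1000 via (C,hash)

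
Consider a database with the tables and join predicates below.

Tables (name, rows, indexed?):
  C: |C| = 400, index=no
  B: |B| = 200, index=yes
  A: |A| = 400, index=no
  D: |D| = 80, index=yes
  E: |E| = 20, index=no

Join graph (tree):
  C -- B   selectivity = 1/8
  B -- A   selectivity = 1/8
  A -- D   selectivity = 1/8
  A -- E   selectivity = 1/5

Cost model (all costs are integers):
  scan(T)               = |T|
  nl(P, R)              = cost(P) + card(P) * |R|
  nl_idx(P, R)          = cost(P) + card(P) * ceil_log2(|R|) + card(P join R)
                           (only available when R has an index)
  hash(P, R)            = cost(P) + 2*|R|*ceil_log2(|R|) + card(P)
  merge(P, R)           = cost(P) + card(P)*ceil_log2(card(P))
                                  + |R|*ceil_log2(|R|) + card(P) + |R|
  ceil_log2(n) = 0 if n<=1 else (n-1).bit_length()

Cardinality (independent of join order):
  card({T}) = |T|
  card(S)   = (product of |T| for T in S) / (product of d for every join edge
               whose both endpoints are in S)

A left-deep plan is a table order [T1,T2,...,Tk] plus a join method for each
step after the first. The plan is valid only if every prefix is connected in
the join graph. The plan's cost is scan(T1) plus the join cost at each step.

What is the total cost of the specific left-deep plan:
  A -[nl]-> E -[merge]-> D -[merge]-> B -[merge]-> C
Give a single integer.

8274040

step 1: scan A: cost=400, card=400
step 2: join E via nl
    card(P join E) = 400*20/(5) = 1600
    cost = 400 + 400*20 = 8400
step 3: join D via merge
    card(P join D) = 1600*80/(8) = 16000
    cost = 8400 + 1600*11 + 80*7 + 1600 + 80 = 28240
step 4: join B via merge
    card(P join B) = 16000*200/(8) = 400000
    cost = 28240 + 16000*14 + 200*8 + 16000 + 200 = 270040
step 5: join C via merge
    card(P join C) = 400000*400/(8) = 20000000
    cost = 270040 + 400000*19 + 400*9 + 400000 + 400 = 8274040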